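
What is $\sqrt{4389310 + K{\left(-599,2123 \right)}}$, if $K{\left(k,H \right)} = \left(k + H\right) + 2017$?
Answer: $\sqrt{4392851} \approx 2095.9$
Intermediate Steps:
$K{\left(k,H \right)} = 2017 + H + k$ ($K{\left(k,H \right)} = \left(H + k\right) + 2017 = 2017 + H + k$)
$\sqrt{4389310 + K{\left(-599,2123 \right)}} = \sqrt{4389310 + \left(2017 + 2123 - 599\right)} = \sqrt{4389310 + 3541} = \sqrt{4392851}$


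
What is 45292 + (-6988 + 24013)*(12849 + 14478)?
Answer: 465287467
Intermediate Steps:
45292 + (-6988 + 24013)*(12849 + 14478) = 45292 + 17025*27327 = 45292 + 465242175 = 465287467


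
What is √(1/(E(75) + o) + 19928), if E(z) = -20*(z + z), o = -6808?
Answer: √119813193499/2452 ≈ 141.17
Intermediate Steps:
E(z) = -40*z
√(1/(E(75) + o) + 19928) = √(1/(-40*75 - 6808) + 19928) = √(1/(-3000 - 6808) + 19928) = √(1/(-9808) + 19928) = √(-1/9808 + 19928) = √(195453823/9808) = √119813193499/2452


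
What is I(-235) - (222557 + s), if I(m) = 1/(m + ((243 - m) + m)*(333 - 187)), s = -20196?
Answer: -7131808722/35243 ≈ -2.0236e+5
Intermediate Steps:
I(m) = 1/(35478 + m) (I(m) = 1/(m + 243*146) = 1/(m + 35478) = 1/(35478 + m))
I(-235) - (222557 + s) = 1/(35478 - 235) - (222557 - 20196) = 1/35243 - 1*202361 = 1/35243 - 202361 = -7131808722/35243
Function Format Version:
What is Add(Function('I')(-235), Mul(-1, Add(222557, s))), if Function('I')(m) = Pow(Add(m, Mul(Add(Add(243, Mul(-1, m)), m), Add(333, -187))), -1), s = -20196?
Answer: Rational(-7131808722, 35243) ≈ -2.0236e+5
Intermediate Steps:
Function('I')(m) = Pow(Add(35478, m), -1) (Function('I')(m) = Pow(Add(m, Mul(243, 146)), -1) = Pow(Add(m, 35478), -1) = Pow(Add(35478, m), -1))
Add(Function('I')(-235), Mul(-1, Add(222557, s))) = Add(Pow(Add(35478, -235), -1), Mul(-1, Add(222557, -20196))) = Add(Pow(35243, -1), Mul(-1, 202361)) = Add(Rational(1, 35243), -202361) = Rational(-7131808722, 35243)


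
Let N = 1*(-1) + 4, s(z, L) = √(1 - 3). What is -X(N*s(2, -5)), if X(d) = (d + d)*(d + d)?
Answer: 72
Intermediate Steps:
s(z, L) = I*√2 (s(z, L) = √(-2) = I*√2)
N = 3 (N = -1 + 4 = 3)
X(d) = 4*d² (X(d) = (2*d)*(2*d) = 4*d²)
-X(N*s(2, -5)) = -4*(3*(I*√2))² = -4*(3*I*√2)² = -4*(-18) = -1*(-72) = 72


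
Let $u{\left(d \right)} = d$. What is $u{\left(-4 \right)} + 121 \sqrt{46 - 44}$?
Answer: $-4 + 121 \sqrt{2} \approx 167.12$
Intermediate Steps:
$u{\left(-4 \right)} + 121 \sqrt{46 - 44} = -4 + 121 \sqrt{46 - 44} = -4 + 121 \sqrt{2}$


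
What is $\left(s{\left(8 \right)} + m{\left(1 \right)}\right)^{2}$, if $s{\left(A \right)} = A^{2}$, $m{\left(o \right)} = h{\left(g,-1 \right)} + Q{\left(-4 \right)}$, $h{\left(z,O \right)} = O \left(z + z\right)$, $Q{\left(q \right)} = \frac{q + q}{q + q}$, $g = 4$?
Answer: $3249$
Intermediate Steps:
$Q{\left(q \right)} = 1$ ($Q{\left(q \right)} = \frac{2 q}{2 q} = 2 q \frac{1}{2 q} = 1$)
$h{\left(z,O \right)} = 2 O z$ ($h{\left(z,O \right)} = O 2 z = 2 O z$)
$m{\left(o \right)} = -7$ ($m{\left(o \right)} = 2 \left(-1\right) 4 + 1 = -8 + 1 = -7$)
$\left(s{\left(8 \right)} + m{\left(1 \right)}\right)^{2} = \left(8^{2} - 7\right)^{2} = \left(64 - 7\right)^{2} = 57^{2} = 3249$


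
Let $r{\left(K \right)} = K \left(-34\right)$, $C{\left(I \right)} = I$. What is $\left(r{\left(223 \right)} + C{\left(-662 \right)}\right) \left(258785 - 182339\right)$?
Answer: $-630220824$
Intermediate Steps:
$r{\left(K \right)} = - 34 K$
$\left(r{\left(223 \right)} + C{\left(-662 \right)}\right) \left(258785 - 182339\right) = \left(\left(-34\right) 223 - 662\right) \left(258785 - 182339\right) = \left(-7582 - 662\right) 76446 = \left(-8244\right) 76446 = -630220824$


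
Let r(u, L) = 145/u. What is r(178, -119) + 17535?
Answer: 3121375/178 ≈ 17536.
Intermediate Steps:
r(178, -119) + 17535 = 145/178 + 17535 = 3121375/178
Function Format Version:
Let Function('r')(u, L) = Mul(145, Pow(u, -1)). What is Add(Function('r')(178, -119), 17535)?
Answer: Rational(3121375, 178) ≈ 17536.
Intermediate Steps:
Add(Function('r')(178, -119), 17535) = Add(Mul(145, Pow(178, -1)), 17535) = Add(Mul(145, Rational(1, 178)), 17535) = Add(Rational(145, 178), 17535) = Rational(3121375, 178)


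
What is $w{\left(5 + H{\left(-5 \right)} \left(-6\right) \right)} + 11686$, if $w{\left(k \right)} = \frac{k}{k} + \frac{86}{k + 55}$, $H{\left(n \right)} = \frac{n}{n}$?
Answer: $\frac{315592}{27} \approx 11689.0$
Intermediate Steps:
$H{\left(n \right)} = 1$
$w{\left(k \right)} = 1 + \frac{86}{55 + k}$
$w{\left(5 + H{\left(-5 \right)} \left(-6\right) \right)} + 11686 = \frac{141 + \left(5 + 1 \left(-6\right)\right)}{55 + \left(5 + 1 \left(-6\right)\right)} + 11686 = \frac{141 + \left(5 - 6\right)}{55 + \left(5 - 6\right)} + 11686 = \frac{141 - 1}{55 - 1} + 11686 = \frac{1}{54} \cdot 140 + 11686 = \frac{70}{27} + 11686 = \frac{315592}{27}$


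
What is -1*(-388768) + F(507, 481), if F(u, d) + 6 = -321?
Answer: 388441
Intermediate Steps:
F(u, d) = -327 (F(u, d) = -6 - 321 = -327)
-1*(-388768) + F(507, 481) = -1*(-388768) - 327 = 388768 - 327 = 388441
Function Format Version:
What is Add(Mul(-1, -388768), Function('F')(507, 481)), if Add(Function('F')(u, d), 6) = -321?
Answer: 388441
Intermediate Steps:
Function('F')(u, d) = -327 (Function('F')(u, d) = Add(-6, -321) = -327)
Add(Mul(-1, -388768), Function('F')(507, 481)) = Add(Mul(-1, -388768), -327) = Add(388768, -327) = 388441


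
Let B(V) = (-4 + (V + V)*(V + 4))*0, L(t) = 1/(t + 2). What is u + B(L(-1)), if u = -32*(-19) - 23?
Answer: 585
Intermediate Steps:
L(t) = 1/(2 + t)
u = 585 (u = 608 - 23 = 585)
B(V) = 0 (B(V) = (-4 + (2*V)*(4 + V))*0 = (-4 + 2*V*(4 + V))*0 = 0)
u + B(L(-1)) = 585 + 0 = 585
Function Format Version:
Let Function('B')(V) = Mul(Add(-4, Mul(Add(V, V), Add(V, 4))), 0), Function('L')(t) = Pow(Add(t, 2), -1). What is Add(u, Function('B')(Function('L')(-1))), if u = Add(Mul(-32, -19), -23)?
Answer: 585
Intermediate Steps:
Function('L')(t) = Pow(Add(2, t), -1)
u = 585 (u = Add(608, -23) = 585)
Function('B')(V) = 0 (Function('B')(V) = Mul(Add(-4, Mul(Mul(2, V), Add(4, V))), 0) = Mul(Add(-4, Mul(2, V, Add(4, V))), 0) = 0)
Add(u, Function('B')(Function('L')(-1))) = Add(585, 0) = 585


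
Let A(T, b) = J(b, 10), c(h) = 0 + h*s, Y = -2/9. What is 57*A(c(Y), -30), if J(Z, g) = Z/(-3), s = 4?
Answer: 570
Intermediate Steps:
Y = -2/9 (Y = -2*⅑ = -2/9 ≈ -0.22222)
c(h) = 4*h (c(h) = 0 + h*4 = 0 + 4*h = 4*h)
J(Z, g) = -Z/3 (J(Z, g) = Z*(-⅓) = -Z/3)
A(T, b) = -b/3
57*A(c(Y), -30) = 57*(-⅓*(-30)) = 57*10 = 570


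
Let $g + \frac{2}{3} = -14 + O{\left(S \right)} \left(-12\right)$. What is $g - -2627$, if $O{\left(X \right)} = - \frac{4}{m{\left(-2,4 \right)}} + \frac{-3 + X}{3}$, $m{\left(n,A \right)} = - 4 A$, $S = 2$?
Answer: $\frac{7840}{3} \approx 2613.3$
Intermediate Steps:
$O{\left(X \right)} = - \frac{3}{4} + \frac{X}{3}$ ($O{\left(X \right)} = - \frac{4}{\left(-4\right) 4} + \frac{-3 + X}{3} = - \frac{4}{-16} + \left(-3 + X\right) \frac{1}{3} = \left(-4\right) \left(- \frac{1}{16}\right) + \left(-1 + \frac{X}{3}\right) = \frac{1}{4} + \left(-1 + \frac{X}{3}\right) = - \frac{3}{4} + \frac{X}{3}$)
$g = - \frac{41}{3}$ ($g = - \frac{2}{3} - \left(14 - \left(- \frac{3}{4} + \frac{1}{3} \cdot 2\right) \left(-12\right)\right) = - \frac{2}{3} - \left(14 - \left(- \frac{3}{4} + \frac{2}{3}\right) \left(-12\right)\right) = - \frac{2}{3} - 13 = - \frac{41}{3} \approx -13.667$)
$g - -2627 = - \frac{41}{3} - -2627 = - \frac{41}{3} + 2627 = \frac{7840}{3}$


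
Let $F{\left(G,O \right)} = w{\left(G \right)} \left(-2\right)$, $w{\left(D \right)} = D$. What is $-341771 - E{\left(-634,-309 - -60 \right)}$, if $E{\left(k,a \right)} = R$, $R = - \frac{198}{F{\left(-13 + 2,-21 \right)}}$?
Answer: $-341762$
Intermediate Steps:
$F{\left(G,O \right)} = - 2 G$ ($F{\left(G,O \right)} = G \left(-2\right) = - 2 G$)
$R = -9$ ($R = - \frac{198}{\left(-2\right) \left(-13 + 2\right)} = - \frac{198}{\left(-2\right) \left(-11\right)} = - \frac{198}{22} = \left(-198\right) \frac{1}{22} = -9$)
$E{\left(k,a \right)} = -9$
$-341771 - E{\left(-634,-309 - -60 \right)} = -341771 - -9 = -341771 + 9 = -341762$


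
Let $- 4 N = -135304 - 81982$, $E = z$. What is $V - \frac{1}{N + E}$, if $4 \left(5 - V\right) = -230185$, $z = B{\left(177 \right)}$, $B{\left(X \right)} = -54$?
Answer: $\frac{24985299667}{434140} \approx 57551.0$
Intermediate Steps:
$z = -54$
$E = -54$
$V = \frac{230205}{4}$ ($V = 5 - - \frac{230185}{4} = 5 + \frac{230185}{4} = \frac{230205}{4} \approx 57551.0$)
$N = \frac{108643}{2}$ ($N = - \frac{-135304 - 81982}{4} = \left(- \frac{1}{4}\right) \left(-217286\right) = \frac{108643}{2} \approx 54322.0$)
$V - \frac{1}{N + E} = \frac{230205}{4} - \frac{1}{\frac{108643}{2} - 54} = \frac{230205}{4} - \frac{1}{\frac{108535}{2}} = \frac{230205}{4} - \frac{2}{108535} = \frac{24985299667}{434140}$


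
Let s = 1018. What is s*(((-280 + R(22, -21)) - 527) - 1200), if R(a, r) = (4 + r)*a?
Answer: -2423858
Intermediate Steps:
R(a, r) = a*(4 + r)
s*(((-280 + R(22, -21)) - 527) - 1200) = 1018*(((-280 + 22*(4 - 21)) - 527) - 1200) = 1018*(((-280 + 22*(-17)) - 527) - 1200) = 1018*(((-280 - 374) - 527) - 1200) = 1018*((-654 - 527) - 1200) = 1018*(-1181 - 1200) = 1018*(-2381) = -2423858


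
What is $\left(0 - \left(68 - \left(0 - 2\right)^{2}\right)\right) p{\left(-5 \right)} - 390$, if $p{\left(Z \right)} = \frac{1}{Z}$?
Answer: $- \frac{1886}{5} \approx -377.2$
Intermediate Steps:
$\left(0 - \left(68 - \left(0 - 2\right)^{2}\right)\right) p{\left(-5 \right)} - 390 = \frac{0 - \left(68 - \left(0 - 2\right)^{2}\right)}{-5} - 390 = \left(0 - \left(68 - 4\right)\right) \left(- \frac{1}{5}\right) - 390 = \left(0 + \left(\left(-44 + 4\right) - 24\right)\right) \left(- \frac{1}{5}\right) - 390 = \left(0 - 64\right) \left(- \frac{1}{5}\right) - 390 = \left(-64\right) \left(- \frac{1}{5}\right) - 390 = \frac{64}{5} - 390 = - \frac{1886}{5}$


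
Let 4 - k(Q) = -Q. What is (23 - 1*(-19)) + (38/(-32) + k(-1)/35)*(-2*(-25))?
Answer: -733/56 ≈ -13.089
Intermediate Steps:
k(Q) = 4 + Q (k(Q) = 4 - (-1)*Q = 4 + Q)
(23 - 1*(-19)) + (38/(-32) + k(-1)/35)*(-2*(-25)) = (23 - 1*(-19)) + (38/(-32) + (4 - 1)/35)*(-2*(-25)) = (23 + 19) + (38*(-1/32) + 3*(1/35))*50 = 42 + (-19/16 + 3/35)*50 = 42 - 617/560*50 = 42 - 3085/56 = -733/56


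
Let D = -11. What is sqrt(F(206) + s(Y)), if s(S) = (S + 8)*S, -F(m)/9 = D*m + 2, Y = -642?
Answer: 2*sqrt(106851) ≈ 653.76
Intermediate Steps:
F(m) = -18 + 99*m (F(m) = -9*(-11*m + 2) = -9*(2 - 11*m) = -18 + 99*m)
s(S) = S*(8 + S) (s(S) = (8 + S)*S = S*(8 + S))
sqrt(F(206) + s(Y)) = sqrt((-18 + 99*206) - 642*(8 - 642)) = sqrt((-18 + 20394) - 642*(-634)) = sqrt(20376 + 407028) = sqrt(427404) = 2*sqrt(106851)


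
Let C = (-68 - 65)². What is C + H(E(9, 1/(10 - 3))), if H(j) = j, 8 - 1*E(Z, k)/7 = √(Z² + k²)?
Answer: 17745 - √3970 ≈ 17682.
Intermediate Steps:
E(Z, k) = 56 - 7*√(Z² + k²)
C = 17689 (C = (-133)² = 17689)
C + H(E(9, 1/(10 - 3))) = 17689 + (56 - 7*√(9² + (1/(10 - 3))²)) = 17689 + (56 - 7*√(81 + (1/7)²)) = 17689 + (56 - 7*√(81 + (⅐)²)) = 17689 + (56 - 7*√(81 + 1/49)) = 17689 + (56 - √3970) = 17745 - √3970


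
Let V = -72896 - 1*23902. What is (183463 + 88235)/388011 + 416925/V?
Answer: -68110439/18883202 ≈ -3.6069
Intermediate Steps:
V = -96798 (V = -72896 - 23902 = -96798)
(183463 + 88235)/388011 + 416925/V = (183463 + 88235)/388011 + 416925/(-96798) = 271698*(1/388011) + 416925*(-1/96798) = 90566/129337 - 8175/1898 = -68110439/18883202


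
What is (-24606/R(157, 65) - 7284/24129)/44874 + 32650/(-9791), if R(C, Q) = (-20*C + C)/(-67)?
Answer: -17640918063325705/5270637656763423 ≈ -3.3470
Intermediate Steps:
R(C, Q) = 19*C/67 (R(C, Q) = -19*C*(-1/67) = 19*C/67)
(-24606/R(157, 65) - 7284/24129)/44874 + 32650/(-9791) = (-24606/((19/67)*157) - 7284/24129)/44874 + 32650/(-9791) = (-24606/2983/67 - 7284*1/24129)*(1/44874) + 32650*(-1/9791) = (-24606*67/2983 - 2428/8043)*(1/44874) - 32650/9791 = (-1648602/2983 - 2428/8043)*(1/44874) - 32650/9791 = -13266948610/23992269*1/44874 - 32650/9791 = -6633474305/538314539553 - 32650/9791 = -17640918063325705/5270637656763423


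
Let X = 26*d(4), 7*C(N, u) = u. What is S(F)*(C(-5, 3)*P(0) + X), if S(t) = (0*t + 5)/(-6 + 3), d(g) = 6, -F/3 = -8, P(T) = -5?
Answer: -1795/7 ≈ -256.43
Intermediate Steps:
C(N, u) = u/7
F = 24 (F = -3*(-8) = 24)
X = 156 (X = 26*6 = 156)
S(t) = -5/3 (S(t) = (0 + 5)/(-3) = 5*(-⅓) = -5/3)
S(F)*(C(-5, 3)*P(0) + X) = -5*(((⅐)*3)*(-5) + 156)/3 = -5*((3/7)*(-5) + 156)/3 = -5*(-15/7 + 156)/3 = -5/3*1077/7 = -1795/7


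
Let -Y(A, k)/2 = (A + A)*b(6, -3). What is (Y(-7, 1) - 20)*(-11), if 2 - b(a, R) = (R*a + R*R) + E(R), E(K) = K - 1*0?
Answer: -4092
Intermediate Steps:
E(K) = K (E(K) = K + 0 = K)
b(a, R) = 2 - R - R**2 - R*a (b(a, R) = 2 - ((R*a + R*R) + R) = 2 - ((R*a + R**2) + R) = 2 - ((R**2 + R*a) + R) = 2 - (R + R**2 + R*a) = 2 + (-R - R**2 - R*a) = 2 - R - R**2 - R*a)
Y(A, k) = -56*A (Y(A, k) = -2*(A + A)*(2 - 1*(-3) - 1*(-3)**2 - 1*(-3)*6) = -2*2*A*(2 + 3 - 1*9 + 18) = -2*2*A*(2 + 3 - 9 + 18) = -2*2*A*14 = -56*A)
(Y(-7, 1) - 20)*(-11) = (-56*(-7) - 20)*(-11) = (392 - 20)*(-11) = 372*(-11) = -4092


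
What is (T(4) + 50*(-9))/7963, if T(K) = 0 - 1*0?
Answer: -450/7963 ≈ -0.056511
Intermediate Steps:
T(K) = 0 (T(K) = 0 + 0 = 0)
(T(4) + 50*(-9))/7963 = (0 + 50*(-9))/7963 = (0 - 450)*(1/7963) = -450*1/7963 = -450/7963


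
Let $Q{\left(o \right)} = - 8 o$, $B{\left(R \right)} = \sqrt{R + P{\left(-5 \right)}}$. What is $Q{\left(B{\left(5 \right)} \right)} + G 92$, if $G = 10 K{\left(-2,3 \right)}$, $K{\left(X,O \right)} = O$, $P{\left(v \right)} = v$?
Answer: $2760$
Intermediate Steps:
$B{\left(R \right)} = \sqrt{-5 + R}$ ($B{\left(R \right)} = \sqrt{R - 5} = \sqrt{-5 + R}$)
$G = 30$ ($G = 10 \cdot 3 = 30$)
$Q{\left(B{\left(5 \right)} \right)} + G 92 = - 8 \sqrt{-5 + 5} + 30 \cdot 92 = - 8 \sqrt{0} + 2760 = \left(-8\right) 0 + 2760 = 0 + 2760 = 2760$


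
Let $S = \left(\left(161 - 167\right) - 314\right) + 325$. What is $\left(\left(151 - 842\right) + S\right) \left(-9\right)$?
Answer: $6174$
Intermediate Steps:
$S = 5$ ($S = \left(\left(161 - 167\right) - 314\right) + 325 = \left(-6 - 314\right) + 325 = -320 + 325 = 5$)
$\left(\left(151 - 842\right) + S\right) \left(-9\right) = \left(\left(151 - 842\right) + 5\right) \left(-9\right) = \left(-691 + 5\right) \left(-9\right) = \left(-686\right) \left(-9\right) = 6174$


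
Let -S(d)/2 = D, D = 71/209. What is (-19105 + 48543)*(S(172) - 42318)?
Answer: -260367452552/209 ≈ -1.2458e+9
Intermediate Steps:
D = 71/209 (D = 71*(1/209) = 71/209 ≈ 0.33971)
S(d) = -142/209 (S(d) = -2*71/209 = -142/209)
(-19105 + 48543)*(S(172) - 42318) = (-19105 + 48543)*(-142/209 - 42318) = 29438*(-8844604/209) = -260367452552/209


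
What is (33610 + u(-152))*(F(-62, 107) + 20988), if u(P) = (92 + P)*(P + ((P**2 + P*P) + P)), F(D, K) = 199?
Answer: -57641987810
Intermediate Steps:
u(P) = (92 + P)*(2*P + 2*P**2) (u(P) = (92 + P)*(P + ((P**2 + P**2) + P)) = (92 + P)*(P + (2*P**2 + P)) = (92 + P)*(P + (P + 2*P**2)) = (92 + P)*(2*P + 2*P**2))
(33610 + u(-152))*(F(-62, 107) + 20988) = (33610 + 2*(-152)*(92 + (-152)**2 + 93*(-152)))*(199 + 20988) = (33610 + 2*(-152)*(92 + 23104 - 14136))*21187 = (33610 + 2*(-152)*9060)*21187 = (33610 - 2754240)*21187 = -2720630*21187 = -57641987810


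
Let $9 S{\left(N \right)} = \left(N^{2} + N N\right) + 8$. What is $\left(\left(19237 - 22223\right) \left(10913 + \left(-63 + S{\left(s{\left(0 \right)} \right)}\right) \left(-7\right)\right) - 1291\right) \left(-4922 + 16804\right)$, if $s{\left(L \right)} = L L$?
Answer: $- \frac{3623674915718}{9} \approx -4.0263 \cdot 10^{11}$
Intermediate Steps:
$s{\left(L \right)} = L^{2}$
$S{\left(N \right)} = \frac{8}{9} + \frac{2 N^{2}}{9}$ ($S{\left(N \right)} = \frac{\left(N^{2} + N N\right) + 8}{9} = \frac{\left(N^{2} + N^{2}\right) + 8}{9} = \frac{2 N^{2} + 8}{9} = \frac{8 + 2 N^{2}}{9} = \frac{8}{9} + \frac{2 N^{2}}{9}$)
$\left(\left(19237 - 22223\right) \left(10913 + \left(-63 + S{\left(s{\left(0 \right)} \right)}\right) \left(-7\right)\right) - 1291\right) \left(-4922 + 16804\right) = \left(\left(19237 - 22223\right) \left(10913 + \left(-63 + \left(\frac{8}{9} + \frac{2 \left(0^{2}\right)^{2}}{9}\right)\right) \left(-7\right)\right) - 1291\right) \left(-4922 + 16804\right) = \left(- 2986 \left(10913 + \left(-63 + \left(\frac{8}{9} + \frac{2 \cdot 0^{2}}{9}\right)\right) \left(-7\right)\right) - 1291\right) 11882 = \left(- 2986 \left(10913 + \left(-63 + \left(\frac{8}{9} + \frac{2}{9} \cdot 0\right)\right) \left(-7\right)\right) - 1291\right) 11882 = \left(- 2986 \left(10913 + \left(-63 + \left(\frac{8}{9} + 0\right)\right) \left(-7\right)\right) - 1291\right) 11882 = \left(- 2986 \left(10913 + \left(-63 + \frac{8}{9}\right) \left(-7\right)\right) - 1291\right) 11882 = \left(- 2986 \left(10913 - - \frac{3913}{9}\right) - 1291\right) 11882 = \left(- 2986 \left(10913 + \frac{3913}{9}\right) - 1291\right) 11882 = \left(\left(-2986\right) \frac{102130}{9} - 1291\right) 11882 = \left(- \frac{304960180}{9} - 1291\right) 11882 = \left(- \frac{304971799}{9}\right) 11882 = - \frac{3623674915718}{9}$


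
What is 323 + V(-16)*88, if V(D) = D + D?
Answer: -2493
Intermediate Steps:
V(D) = 2*D
323 + V(-16)*88 = 323 + (2*(-16))*88 = 323 - 32*88 = 323 - 2816 = -2493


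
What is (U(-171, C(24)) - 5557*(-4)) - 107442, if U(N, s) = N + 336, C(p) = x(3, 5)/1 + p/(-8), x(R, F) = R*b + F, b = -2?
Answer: -85049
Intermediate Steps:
x(R, F) = F - 2*R (x(R, F) = R*(-2) + F = -2*R + F = F - 2*R)
C(p) = -1 - p/8 (C(p) = (5 - 2*3)/1 + p/(-8) = (5 - 6)*1 + p*(-1/8) = -1*1 - p/8 = -1 - p/8)
U(N, s) = 336 + N
(U(-171, C(24)) - 5557*(-4)) - 107442 = ((336 - 171) - 5557*(-4)) - 107442 = (165 + 22228) - 107442 = 22393 - 107442 = -85049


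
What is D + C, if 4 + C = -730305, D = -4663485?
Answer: -5393794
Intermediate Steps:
C = -730309 (C = -4 - 730305 = -730309)
D + C = -4663485 - 730309 = -5393794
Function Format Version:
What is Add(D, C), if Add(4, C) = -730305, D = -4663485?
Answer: -5393794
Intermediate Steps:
C = -730309 (C = Add(-4, -730305) = -730309)
Add(D, C) = Add(-4663485, -730309) = -5393794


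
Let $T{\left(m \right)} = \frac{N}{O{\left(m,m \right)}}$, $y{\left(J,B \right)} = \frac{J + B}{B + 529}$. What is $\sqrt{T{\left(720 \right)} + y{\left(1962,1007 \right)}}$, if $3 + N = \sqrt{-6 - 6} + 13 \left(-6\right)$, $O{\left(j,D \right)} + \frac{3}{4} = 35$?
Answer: $\frac{\sqrt{-74728842 + 10100736 i \sqrt{3}}}{13152} \approx 0.076424 + 0.66171 i$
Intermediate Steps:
$O{\left(j,D \right)} = \frac{137}{4}$ ($O{\left(j,D \right)} = - \frac{3}{4} + 35 = \frac{137}{4}$)
$N = -81 + 2 i \sqrt{3}$ ($N = -3 + \left(\sqrt{-6 - 6} + 13 \left(-6\right)\right) = -3 - \left(78 - \sqrt{-12}\right) = -3 - \left(78 - 2 i \sqrt{3}\right) = -81 + 2 i \sqrt{3} \approx -81.0 + 3.4641 i$)
$y{\left(J,B \right)} = \frac{B + J}{529 + B}$
$T{\left(m \right)} = - \frac{324}{137} + \frac{8 i \sqrt{3}}{137}$ ($T{\left(m \right)} = \frac{-81 + 2 i \sqrt{3}}{\frac{137}{4}} = \left(-81 + 2 i \sqrt{3}\right) \frac{4}{137} = - \frac{324}{137} + \frac{8 i \sqrt{3}}{137}$)
$\sqrt{T{\left(720 \right)} + y{\left(1962,1007 \right)}} = \sqrt{\left(- \frac{324}{137} + \frac{8 i \sqrt{3}}{137}\right) + \frac{1007 + 1962}{529 + 1007}} = \sqrt{\left(- \frac{324}{137} + \frac{8 i \sqrt{3}}{137}\right) + \frac{1}{1536} \cdot 2969} = \sqrt{\left(- \frac{324}{137} + \frac{8 i \sqrt{3}}{137}\right) + \frac{2969}{1536}} = \sqrt{- \frac{90911}{210432} + \frac{8 i \sqrt{3}}{137}}$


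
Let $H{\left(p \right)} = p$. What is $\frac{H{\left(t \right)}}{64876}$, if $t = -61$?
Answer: $- \frac{61}{64876} \approx -0.00094025$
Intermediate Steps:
$\frac{H{\left(t \right)}}{64876} = - \frac{61}{64876}$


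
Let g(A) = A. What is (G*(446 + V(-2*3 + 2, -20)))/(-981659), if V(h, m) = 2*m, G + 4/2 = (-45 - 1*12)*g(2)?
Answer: 6728/140237 ≈ 0.047976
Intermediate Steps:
G = -116 (G = -2 + (-45 - 1*12)*2 = -2 + (-45 - 12)*2 = -2 - 57*2 = -2 - 114 = -116)
(G*(446 + V(-2*3 + 2, -20)))/(-981659) = -116*(446 + 2*(-20))/(-981659) = -116*(446 - 40)*(-1/981659) = -116*406*(-1/981659) = -47096*(-1/981659) = 6728/140237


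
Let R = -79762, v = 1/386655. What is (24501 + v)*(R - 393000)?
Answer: -4478679678458872/386655 ≈ -1.1583e+10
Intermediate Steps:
v = 1/386655 ≈ 2.5863e-6
(24501 + v)*(R - 393000) = (24501 + 1/386655)*(-79762 - 393000) = (9473434156/386655)*(-472762) = -4478679678458872/386655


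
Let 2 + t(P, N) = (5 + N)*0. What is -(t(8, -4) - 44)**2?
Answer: -2116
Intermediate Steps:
t(P, N) = -2 (t(P, N) = -2 + (5 + N)*0 = -2 + 0 = -2)
-(t(8, -4) - 44)**2 = -(-2 - 44)**2 = -1*(-46)**2 = -1*2116 = -2116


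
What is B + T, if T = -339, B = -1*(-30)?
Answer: -309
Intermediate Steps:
B = 30
B + T = 30 - 339 = -309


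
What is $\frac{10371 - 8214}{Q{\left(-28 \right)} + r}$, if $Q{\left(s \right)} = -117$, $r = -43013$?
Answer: $- \frac{2157}{43130} \approx -0.050012$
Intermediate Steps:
$\frac{10371 - 8214}{Q{\left(-28 \right)} + r} = \frac{10371 - 8214}{-117 - 43013} = \frac{2157}{-43130} = 2157 \left(- \frac{1}{43130}\right) = - \frac{2157}{43130}$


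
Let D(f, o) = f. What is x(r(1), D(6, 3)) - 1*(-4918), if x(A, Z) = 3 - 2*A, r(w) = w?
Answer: 4919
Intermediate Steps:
x(r(1), D(6, 3)) - 1*(-4918) = (3 - 2*1) - 1*(-4918) = (3 - 2) + 4918 = 1 + 4918 = 4919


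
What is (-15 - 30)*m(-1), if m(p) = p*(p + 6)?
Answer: 225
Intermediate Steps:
m(p) = p*(6 + p)
(-15 - 30)*m(-1) = (-15 - 30)*(-(6 - 1)) = -(-45)*5 = -45*(-5) = 225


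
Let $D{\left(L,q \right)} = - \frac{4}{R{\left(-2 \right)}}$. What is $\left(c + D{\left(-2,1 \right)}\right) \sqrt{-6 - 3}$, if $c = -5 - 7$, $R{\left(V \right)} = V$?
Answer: $- 30 i \approx - 30.0 i$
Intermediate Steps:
$c = -12$
$D{\left(L,q \right)} = 2$ ($D{\left(L,q \right)} = - \frac{4}{-2} = \left(-4\right) \left(- \frac{1}{2}\right) = 2$)
$\left(c + D{\left(-2,1 \right)}\right) \sqrt{-6 - 3} = \left(-12 + 2\right) \sqrt{-6 - 3} = - 10 \sqrt{-9} = - 10 \cdot 3 i = - 30 i$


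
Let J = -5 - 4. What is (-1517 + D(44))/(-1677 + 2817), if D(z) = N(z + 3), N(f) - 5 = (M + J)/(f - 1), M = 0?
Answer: -23187/17480 ≈ -1.3265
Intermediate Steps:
J = -9
N(f) = 5 - 9/(-1 + f) (N(f) = 5 + (0 - 9)/(f - 1) = 5 - 9/(-1 + f))
D(z) = (1 + 5*z)/(2 + z) (D(z) = (-14 + 5*(z + 3))/(-1 + (z + 3)) = (-14 + 5*(3 + z))/(-1 + (3 + z)) = (-14 + (15 + 5*z))/(2 + z) = (1 + 5*z)/(2 + z))
(-1517 + D(44))/(-1677 + 2817) = (-1517 + (1 + 5*44)/(2 + 44))/(-1677 + 2817) = (-1517 + (1 + 220)/46)/1140 = (-1517 + (1/46)*221)*(1/1140) = (-1517 + 221/46)*(1/1140) = -69561/46*1/1140 = -23187/17480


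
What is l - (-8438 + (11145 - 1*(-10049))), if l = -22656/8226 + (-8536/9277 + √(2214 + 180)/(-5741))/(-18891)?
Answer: -1021849586598836/80090075799 + √266/36151077 ≈ -12759.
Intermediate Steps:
l = -220579706792/80090075799 + √266/36151077 (l = -22656*1/8226 + (-8536*1/9277 + √2394*(-1/5741))*(-1/18891) = -3776/1371 + (-8536/9277 + (3*√266)*(-1/5741))*(-1/18891) = -3776/1371 + (-8536/9277 - 3*√266/5741)*(-1/18891) = -3776/1371 + (8536/175251807 + √266/36151077) = -220579706792/80090075799 + √266/36151077 ≈ -2.7541)
l - (-8438 + (11145 - 1*(-10049))) = (-220579706792/80090075799 + √266/36151077) - (-8438 + (11145 - 1*(-10049))) = (-220579706792/80090075799 + √266/36151077) - (-8438 + (11145 + 10049)) = (-220579706792/80090075799 + √266/36151077) - (-8438 + 21194) = (-220579706792/80090075799 + √266/36151077) - 1*12756 = (-220579706792/80090075799 + √266/36151077) - 12756 = -1021849586598836/80090075799 + √266/36151077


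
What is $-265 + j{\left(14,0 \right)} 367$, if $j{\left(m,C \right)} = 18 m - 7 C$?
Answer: $92219$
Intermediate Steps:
$j{\left(m,C \right)} = - 7 C + 18 m$
$-265 + j{\left(14,0 \right)} 367 = -265 + \left(\left(-7\right) 0 + 18 \cdot 14\right) 367 = -265 + \left(0 + 252\right) 367 = -265 + 252 \cdot 367 = -265 + 92484 = 92219$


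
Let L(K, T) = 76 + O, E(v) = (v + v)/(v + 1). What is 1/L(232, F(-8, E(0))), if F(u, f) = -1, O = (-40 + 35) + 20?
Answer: 1/91 ≈ 0.010989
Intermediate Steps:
E(v) = 2*v/(1 + v) (E(v) = (2*v)/(1 + v) = 2*v/(1 + v))
O = 15 (O = -5 + 20 = 15)
L(K, T) = 91 (L(K, T) = 76 + 15 = 91)
1/L(232, F(-8, E(0))) = 1/91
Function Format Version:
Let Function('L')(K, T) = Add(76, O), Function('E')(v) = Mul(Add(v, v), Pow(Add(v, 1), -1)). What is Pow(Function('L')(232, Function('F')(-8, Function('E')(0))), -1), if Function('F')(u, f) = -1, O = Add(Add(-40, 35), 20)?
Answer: Rational(1, 91) ≈ 0.010989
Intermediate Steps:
Function('E')(v) = Mul(2, v, Pow(Add(1, v), -1)) (Function('E')(v) = Mul(Mul(2, v), Pow(Add(1, v), -1)) = Mul(2, v, Pow(Add(1, v), -1)))
O = 15 (O = Add(-5, 20) = 15)
Function('L')(K, T) = 91 (Function('L')(K, T) = Add(76, 15) = 91)
Pow(Function('L')(232, Function('F')(-8, Function('E')(0))), -1) = Pow(91, -1) = Rational(1, 91)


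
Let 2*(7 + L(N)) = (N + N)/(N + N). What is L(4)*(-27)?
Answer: 351/2 ≈ 175.50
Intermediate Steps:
L(N) = -13/2 (L(N) = -7 + ((N + N)/(N + N))/2 = -7 + ((2*N)/((2*N)))/2 = -7 + ((2*N)*(1/(2*N)))/2 = -7 + (½)*1 = -7 + ½ = -13/2)
L(4)*(-27) = -13/2*(-27) = 351/2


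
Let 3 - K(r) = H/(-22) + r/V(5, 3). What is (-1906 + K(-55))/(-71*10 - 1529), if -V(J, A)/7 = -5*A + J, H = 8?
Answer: 292885/344806 ≈ 0.84942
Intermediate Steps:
V(J, A) = -7*J + 35*A (V(J, A) = -7*(-5*A + J) = -7*(J - 5*A) = -7*J + 35*A)
K(r) = 37/11 - r/70 (K(r) = 3 - (8/(-22) + r/(-7*5 + 35*3)) = 3 - (8*(-1/22) + r/(-35 + 105)) = 3 - (-4/11 + r/70) = 3 + (4/11 - r/70) = 37/11 - r/70)
(-1906 + K(-55))/(-71*10 - 1529) = (-1906 + (37/11 - 1/70*(-55)))/(-71*10 - 1529) = (-1906 + (37/11 + 11/14))/(-710 - 1529) = (-1906 + 639/154)/(-2239) = -292885/154*(-1/2239) = 292885/344806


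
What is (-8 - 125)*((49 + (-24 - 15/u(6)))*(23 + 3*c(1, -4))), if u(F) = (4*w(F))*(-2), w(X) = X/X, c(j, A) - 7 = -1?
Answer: -1172395/8 ≈ -1.4655e+5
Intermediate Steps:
c(j, A) = 6 (c(j, A) = 7 - 1 = 6)
w(X) = 1
u(F) = -8 (u(F) = (4*1)*(-2) = 4*(-2) = -8)
(-8 - 125)*((49 + (-24 - 15/u(6)))*(23 + 3*c(1, -4))) = (-8 - 125)*((49 + (-24 - 15/(-8)))*(23 + 3*6)) = -133*(49 + (-24 - 15*(-1)/8))*(23 + 18) = -133*(49 + (-24 - 1*(-15/8)))*41 = -133*(49 + (-24 + 15/8))*41 = -133*(49 - 177/8)*41 = -28595*41/8 = -133*8815/8 = -1172395/8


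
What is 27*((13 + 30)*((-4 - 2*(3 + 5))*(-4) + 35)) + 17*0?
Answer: 133515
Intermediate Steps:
27*((13 + 30)*((-4 - 2*(3 + 5))*(-4) + 35)) + 17*0 = 27*(43*((-4 - 2*8)*(-4) + 35)) + 0 = 27*(43*((-4 - 16)*(-4) + 35)) + 0 = 27*(43*(-20*(-4) + 35)) + 0 = 27*(43*(80 + 35)) + 0 = 27*(43*115) + 0 = 27*4945 + 0 = 133515 + 0 = 133515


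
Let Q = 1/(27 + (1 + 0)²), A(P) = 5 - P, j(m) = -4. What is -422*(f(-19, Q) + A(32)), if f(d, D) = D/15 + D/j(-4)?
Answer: 9573281/840 ≈ 11397.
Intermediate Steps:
Q = 1/28 (Q = 1/(27 + 1²) = 1/(27 + 1) = 1/28 ≈ 0.035714)
f(d, D) = -11*D/60 (f(d, D) = D/15 + D/(-4) = D*(1/15) + D*(-¼) = D/15 - D/4 = -11*D/60)
-422*(f(-19, Q) + A(32)) = -422*(-11/60*1/28 + (5 - 1*32)) = -422*(-11/1680 + (5 - 32)) = -422*(-11/1680 - 27) = -422*(-45371/1680) = 9573281/840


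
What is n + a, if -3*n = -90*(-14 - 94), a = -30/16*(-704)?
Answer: -1920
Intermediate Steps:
a = 1320 (a = -30*1/16*(-704) = -15/8*(-704) = 1320)
n = -3240 (n = -(-30)*(-14 - 94) = -(-30)*(-108) = -⅓*9720 = -3240)
n + a = -3240 + 1320 = -1920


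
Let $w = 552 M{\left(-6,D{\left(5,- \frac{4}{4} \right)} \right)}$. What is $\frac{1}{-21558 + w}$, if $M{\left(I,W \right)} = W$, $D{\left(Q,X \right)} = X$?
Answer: $- \frac{1}{22110} \approx -4.5228 \cdot 10^{-5}$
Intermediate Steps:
$w = -552$ ($w = 552 \left(- \frac{4}{4}\right) = 552 \left(\left(-4\right) \frac{1}{4}\right) = 552 \left(-1\right) = -552$)
$\frac{1}{-21558 + w} = \frac{1}{-21558 - 552} = \frac{1}{-22110} = - \frac{1}{22110}$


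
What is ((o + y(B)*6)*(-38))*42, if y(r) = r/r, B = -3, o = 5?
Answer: -17556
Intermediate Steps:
y(r) = 1
((o + y(B)*6)*(-38))*42 = ((5 + 1*6)*(-38))*42 = ((5 + 6)*(-38))*42 = (11*(-38))*42 = -418*42 = -17556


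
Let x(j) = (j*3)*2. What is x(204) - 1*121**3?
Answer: -1770337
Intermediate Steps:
x(j) = 6*j (x(j) = (3*j)*2 = 6*j)
x(204) - 1*121**3 = 6*204 - 1*121**3 = 1224 - 1*1771561 = 1224 - 1771561 = -1770337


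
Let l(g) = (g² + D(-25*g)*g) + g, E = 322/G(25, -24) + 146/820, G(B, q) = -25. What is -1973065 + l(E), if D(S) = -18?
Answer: -8290220173829/4202500 ≈ -1.9727e+6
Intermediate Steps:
E = -26039/2050 (E = 322/(-25) + 146/820 = 322*(-1/25) + 146*(1/820) = -322/25 + 73/410 = -26039/2050 ≈ -12.702)
l(g) = g² - 17*g (l(g) = (g² - 18*g) + g = g² - 17*g)
-1973065 + l(E) = -1973065 - 26039*(-17 - 26039/2050)/2050 = -1973065 - 26039/2050*(-60889/2050) = -1973065 + 1585488671/4202500 = -8290220173829/4202500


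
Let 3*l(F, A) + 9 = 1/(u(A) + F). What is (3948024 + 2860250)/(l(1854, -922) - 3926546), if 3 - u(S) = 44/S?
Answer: -8742834844689/5042272008296 ≈ -1.7339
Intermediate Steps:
u(S) = 3 - 44/S
l(F, A) = -3 + 1/(3*(3 + F - 44/A)) (l(F, A) = -3 + 1/(3*((3 - 44/A) + F)) = -3 + 1/(3*(3 + F - 44/A)))
(3948024 + 2860250)/(l(1854, -922) - 3926546) = (3948024 + 2860250)/((396 - 26*(-922) - 9*(-922)*1854)/(3*(-44 + 3*(-922) - 922*1854)) - 3926546) = 6808274/((396 + 23972 + 15384492)/(3*(-44 - 2766 - 1709388)) - 3926546) = 6808274/((⅓)*15408860/(-1712198) - 3926546) = 6808274/((⅓)*(-1/1712198)*15408860 - 3926546) = 6808274/(-7704430/2568297 - 3926546) = 6808274/(-10084544016592/2568297) = 6808274*(-2568297/10084544016592) = -8742834844689/5042272008296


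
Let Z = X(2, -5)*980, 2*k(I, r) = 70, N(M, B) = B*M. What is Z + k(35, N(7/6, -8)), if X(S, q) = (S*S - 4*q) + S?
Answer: 25515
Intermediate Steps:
X(S, q) = S + S² - 4*q (X(S, q) = (S² - 4*q) + S = S + S² - 4*q)
k(I, r) = 35 (k(I, r) = (½)*70 = 35)
Z = 25480 (Z = (2 + 2² - 4*(-5))*980 = (2 + 4 + 20)*980 = 26*980 = 25480)
Z + k(35, N(7/6, -8)) = 25480 + 35 = 25515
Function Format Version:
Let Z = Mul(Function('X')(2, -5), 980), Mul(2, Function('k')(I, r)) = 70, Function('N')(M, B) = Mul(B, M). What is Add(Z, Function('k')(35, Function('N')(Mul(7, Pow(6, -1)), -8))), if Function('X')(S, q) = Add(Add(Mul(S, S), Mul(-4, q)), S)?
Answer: 25515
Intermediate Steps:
Function('X')(S, q) = Add(S, Pow(S, 2), Mul(-4, q)) (Function('X')(S, q) = Add(Add(Pow(S, 2), Mul(-4, q)), S) = Add(S, Pow(S, 2), Mul(-4, q)))
Function('k')(I, r) = 35 (Function('k')(I, r) = Mul(Rational(1, 2), 70) = 35)
Z = 25480 (Z = Mul(Add(2, Pow(2, 2), Mul(-4, -5)), 980) = Mul(Add(2, 4, 20), 980) = Mul(26, 980) = 25480)
Add(Z, Function('k')(35, Function('N')(Mul(7, Pow(6, -1)), -8))) = Add(25480, 35) = 25515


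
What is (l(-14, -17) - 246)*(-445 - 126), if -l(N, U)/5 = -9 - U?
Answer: 163306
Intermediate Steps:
l(N, U) = 45 + 5*U (l(N, U) = -5*(-9 - U) = 45 + 5*U)
(l(-14, -17) - 246)*(-445 - 126) = ((45 + 5*(-17)) - 246)*(-445 - 126) = ((45 - 85) - 246)*(-571) = (-40 - 246)*(-571) = -286*(-571) = 163306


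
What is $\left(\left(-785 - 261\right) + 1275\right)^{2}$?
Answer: $52441$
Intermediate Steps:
$\left(\left(-785 - 261\right) + 1275\right)^{2} = \left(-1046 + 1275\right)^{2} = 229^{2} = 52441$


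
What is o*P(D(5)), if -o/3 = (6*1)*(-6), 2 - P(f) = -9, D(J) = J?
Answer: 1188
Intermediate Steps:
P(f) = 11 (P(f) = 2 - 1*(-9) = 2 + 9 = 11)
o = 108 (o = -3*6*1*(-6) = -18*(-6) = -3*(-36) = 108)
o*P(D(5)) = 108*11 = 1188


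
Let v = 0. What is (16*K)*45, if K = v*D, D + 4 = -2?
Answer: 0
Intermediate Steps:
D = -6 (D = -4 - 2 = -6)
K = 0 (K = 0*(-6) = 0)
(16*K)*45 = (16*0)*45 = 0*45 = 0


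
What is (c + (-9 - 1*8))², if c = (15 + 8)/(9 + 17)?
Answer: 175561/676 ≈ 259.71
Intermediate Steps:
c = 23/26 ≈ 0.88461
(c + (-9 - 1*8))² = (23/26 + (-9 - 1*8))² = (23/26 + (-9 - 8))² = (23/26 - 17)² = (-419/26)² = 175561/676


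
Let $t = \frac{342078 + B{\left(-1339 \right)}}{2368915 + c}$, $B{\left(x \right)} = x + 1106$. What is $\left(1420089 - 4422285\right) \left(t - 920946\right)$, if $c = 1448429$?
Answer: $\frac{879535185218990957}{318112} \approx 2.7649 \cdot 10^{12}$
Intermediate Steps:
$B{\left(x \right)} = 1106 + x$
$t = \frac{341845}{3817344}$ ($t = \frac{342078 + \left(1106 - 1339\right)}{2368915 + 1448429} = \frac{342078 - 233}{3817344} = 341845 \cdot \frac{1}{3817344} = \frac{341845}{3817344} \approx 0.08955$)
$\left(1420089 - 4422285\right) \left(t - 920946\right) = \left(1420089 - 4422285\right) \left(\frac{341845}{3817344} - 920946\right) = \left(-3002196\right) \left(- \frac{3515567345579}{3817344}\right) = \frac{879535185218990957}{318112}$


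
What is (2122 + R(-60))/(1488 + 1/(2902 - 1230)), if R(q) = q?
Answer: 3447664/2487937 ≈ 1.3858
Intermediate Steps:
(2122 + R(-60))/(1488 + 1/(2902 - 1230)) = (2122 - 60)/(1488 + 1/(2902 - 1230)) = 2062/(1488 + 1/1672) = 2062/(2487937/1672) = 2062*(1672/2487937) = 3447664/2487937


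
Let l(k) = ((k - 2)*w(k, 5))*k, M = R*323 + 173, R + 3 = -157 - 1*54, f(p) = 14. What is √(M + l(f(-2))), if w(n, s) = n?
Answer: I*√66597 ≈ 258.06*I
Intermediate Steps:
R = -214 (R = -3 + (-157 - 1*54) = -3 + (-157 - 54) = -3 - 211 = -214)
M = -68949 (M = -214*323 + 173 = -69122 + 173 = -68949)
l(k) = k²*(-2 + k) (l(k) = ((k - 2)*k)*k = ((-2 + k)*k)*k = (k*(-2 + k))*k = k²*(-2 + k))
√(M + l(f(-2))) = √(-68949 + 14²*(-2 + 14)) = √(-68949 + 196*12) = √(-68949 + 2352) = √(-66597) = I*√66597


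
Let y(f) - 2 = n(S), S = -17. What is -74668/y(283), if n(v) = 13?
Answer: -74668/15 ≈ -4977.9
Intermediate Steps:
y(f) = 15 (y(f) = 2 + 13 = 15)
-74668/y(283) = -74668/15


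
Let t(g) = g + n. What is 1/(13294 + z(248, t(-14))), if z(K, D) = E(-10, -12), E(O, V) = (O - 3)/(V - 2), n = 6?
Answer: 14/186129 ≈ 7.5217e-5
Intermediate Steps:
E(O, V) = (-3 + O)/(-2 + V)
t(g) = 6 + g (t(g) = g + 6 = 6 + g)
z(K, D) = 13/14 (z(K, D) = (-3 - 10)/(-2 - 12) = -13/(-14) = -1/14*(-13) = 13/14)
1/(13294 + z(248, t(-14))) = 1/(13294 + 13/14) = 1/(186129/14) = 14/186129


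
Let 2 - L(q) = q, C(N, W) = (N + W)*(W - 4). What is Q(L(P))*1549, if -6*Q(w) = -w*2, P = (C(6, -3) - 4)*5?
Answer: 196723/3 ≈ 65574.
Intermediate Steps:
C(N, W) = (-4 + W)*(N + W) (C(N, W) = (N + W)*(-4 + W) = (-4 + W)*(N + W))
P = -125 (P = (((-3)**2 - 4*6 - 4*(-3) + 6*(-3)) - 4)*5 = ((9 - 24 + 12 - 18) - 4)*5 = (-21 - 4)*5 = -25*5 = -125)
L(q) = 2 - q
Q(w) = w/3 (Q(w) = -(-w)*2/6 = -(-1)*w/3 = w/3)
Q(L(P))*1549 = ((2 - 1*(-125))/3)*1549 = ((2 + 125)/3)*1549 = ((1/3)*127)*1549 = (127/3)*1549 = 196723/3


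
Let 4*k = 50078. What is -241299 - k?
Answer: -507637/2 ≈ -2.5382e+5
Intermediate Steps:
k = 25039/2 (k = (¼)*50078 = 25039/2 ≈ 12520.)
-241299 - k = -241299 - 1*25039/2 = -241299 - 25039/2 = -507637/2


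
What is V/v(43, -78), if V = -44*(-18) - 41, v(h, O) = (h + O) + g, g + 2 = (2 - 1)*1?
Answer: -751/36 ≈ -20.861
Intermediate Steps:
g = -1 (g = -2 + (2 - 1)*1 = -2 + 1*1 = -2 + 1 = -1)
v(h, O) = -1 + O + h (v(h, O) = (h + O) - 1 = (O + h) - 1 = -1 + O + h)
V = 751 (V = 792 - 41 = 751)
V/v(43, -78) = 751/(-1 - 78 + 43) = 751/(-36) = 751*(-1/36) = -751/36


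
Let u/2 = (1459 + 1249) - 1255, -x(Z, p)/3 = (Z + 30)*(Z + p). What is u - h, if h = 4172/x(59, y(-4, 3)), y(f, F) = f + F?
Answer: 22503244/7743 ≈ 2906.3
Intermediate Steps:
y(f, F) = F + f
x(Z, p) = -3*(30 + Z)*(Z + p) (x(Z, p) = -3*(Z + 30)*(Z + p) = -3*(30 + Z)*(Z + p))
h = -2086/7743 (h = 4172/(-90*59 - 90*(3 - 4) - 3*59**2 - 3*59*(3 - 4)) = 4172/(-5310 - 90*(-1) - 3*3481 - 3*59*(-1)) = 4172/(-5310 + 90 - 10443 + 177) = 4172/(-15486) = 4172*(-1/15486) = -2086/7743 ≈ -0.26940)
u = 2906 (u = 2*((1459 + 1249) - 1255) = 2*(2708 - 1255) = 2*1453 = 2906)
u - h = 2906 - 1*(-2086/7743) = 2906 + 2086/7743 = 22503244/7743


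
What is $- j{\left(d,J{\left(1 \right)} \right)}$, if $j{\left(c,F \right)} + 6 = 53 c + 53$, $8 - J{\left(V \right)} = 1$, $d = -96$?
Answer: $5041$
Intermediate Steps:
$J{\left(V \right)} = 7$ ($J{\left(V \right)} = 8 - 1 = 7$)
$j{\left(c,F \right)} = 47 + 53 c$ ($j{\left(c,F \right)} = -6 + \left(53 c + 53\right) = -6 + \left(53 + 53 c\right) = 47 + 53 c$)
$- j{\left(d,J{\left(1 \right)} \right)} = - (47 + 53 \left(-96\right)) = - (47 - 5088) = \left(-1\right) \left(-5041\right) = 5041$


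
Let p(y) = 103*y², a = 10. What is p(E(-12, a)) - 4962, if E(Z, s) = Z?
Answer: 9870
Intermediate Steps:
p(E(-12, a)) - 4962 = 103*(-12)² - 4962 = 103*144 - 4962 = 14832 - 4962 = 9870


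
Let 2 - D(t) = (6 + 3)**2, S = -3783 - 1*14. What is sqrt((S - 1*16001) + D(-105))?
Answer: I*sqrt(19877) ≈ 140.99*I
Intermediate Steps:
S = -3797 (S = -3783 - 14 = -3797)
D(t) = -79 (D(t) = 2 - (6 + 3)**2 = 2 - 1*9**2 = 2 - 1*81 = 2 - 81 = -79)
sqrt((S - 1*16001) + D(-105)) = sqrt((-3797 - 1*16001) - 79) = sqrt((-3797 - 16001) - 79) = sqrt(-19798 - 79) = sqrt(-19877) = I*sqrt(19877)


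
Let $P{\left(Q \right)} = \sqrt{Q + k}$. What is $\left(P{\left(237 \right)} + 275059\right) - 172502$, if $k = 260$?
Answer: $102557 + \sqrt{497} \approx 1.0258 \cdot 10^{5}$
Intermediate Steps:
$P{\left(Q \right)} = \sqrt{260 + Q}$ ($P{\left(Q \right)} = \sqrt{Q + 260} = \sqrt{260 + Q}$)
$\left(P{\left(237 \right)} + 275059\right) - 172502 = \left(\sqrt{260 + 237} + 275059\right) - 172502 = \left(\sqrt{497} + 275059\right) - 172502 = \left(275059 + \sqrt{497}\right) - 172502 = 102557 + \sqrt{497}$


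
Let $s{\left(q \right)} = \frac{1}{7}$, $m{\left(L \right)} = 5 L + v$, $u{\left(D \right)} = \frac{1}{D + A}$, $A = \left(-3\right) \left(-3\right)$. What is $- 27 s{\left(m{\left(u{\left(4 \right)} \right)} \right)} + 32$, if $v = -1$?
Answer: $\frac{197}{7} \approx 28.143$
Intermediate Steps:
$A = 9$
$u{\left(D \right)} = \frac{1}{9 + D}$ ($u{\left(D \right)} = \frac{1}{D + 9} = \frac{1}{9 + D}$)
$m{\left(L \right)} = -1 + 5 L$ ($m{\left(L \right)} = 5 L - 1 = -1 + 5 L$)
$s{\left(q \right)} = \frac{1}{7}$
$- 27 s{\left(m{\left(u{\left(4 \right)} \right)} \right)} + 32 = \left(-27\right) \frac{1}{7} + 32 = - \frac{27}{7} + 32 = \frac{197}{7}$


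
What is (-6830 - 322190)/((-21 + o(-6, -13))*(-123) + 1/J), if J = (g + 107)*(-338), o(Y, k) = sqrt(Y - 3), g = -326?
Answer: -4656593597643269880/37303052488293853 - 665227653326935920*I/37303052488293853 ≈ -124.83 - 17.833*I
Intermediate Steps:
o(Y, k) = sqrt(-3 + Y)
J = 74022 (J = (-326 + 107)*(-338) = -219*(-338) = 74022)
(-6830 - 322190)/((-21 + o(-6, -13))*(-123) + 1/J) = (-6830 - 322190)/((-21 + sqrt(-3 - 6))*(-123) + 1/74022) = -329020/((-21 + sqrt(-9))*(-123) + 1/74022) = -329020/((-21 + 3*I)*(-123) + 1/74022) = -329020/((2583 - 369*I) + 1/74022) = -329020*5479256484*(191198827/74022 + 369*I)/37303052488293853 = -1802784968365680*(191198827/74022 + 369*I)/37303052488293853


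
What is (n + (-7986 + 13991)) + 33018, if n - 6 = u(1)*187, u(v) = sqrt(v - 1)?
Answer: 39029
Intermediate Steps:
u(v) = sqrt(-1 + v)
n = 6 (n = 6 + sqrt(-1 + 1)*187 = 6 + sqrt(0)*187 = 6 + 0*187 = 6 + 0 = 6)
(n + (-7986 + 13991)) + 33018 = (6 + (-7986 + 13991)) + 33018 = (6 + 6005) + 33018 = 6011 + 33018 = 39029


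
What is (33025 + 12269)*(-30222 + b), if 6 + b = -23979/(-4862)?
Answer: -3327853382379/2431 ≈ -1.3689e+9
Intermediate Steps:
b = -5193/4862 (b = -6 - 23979/(-4862) = -6 - 23979*(-1/4862) = -6 + 23979/4862 = -5193/4862 ≈ -1.0681)
(33025 + 12269)*(-30222 + b) = (33025 + 12269)*(-30222 - 5193/4862) = 45294*(-146944557/4862) = -3327853382379/2431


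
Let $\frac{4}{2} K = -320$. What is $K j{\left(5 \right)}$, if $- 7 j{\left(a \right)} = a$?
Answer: $\frac{800}{7} \approx 114.29$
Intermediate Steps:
$K = -160$ ($K = \frac{1}{2} \left(-320\right) = -160$)
$j{\left(a \right)} = - \frac{a}{7}$
$K j{\left(5 \right)} = - 160 \left(\left(- \frac{1}{7}\right) 5\right) = \left(-160\right) \left(- \frac{5}{7}\right) = \frac{800}{7}$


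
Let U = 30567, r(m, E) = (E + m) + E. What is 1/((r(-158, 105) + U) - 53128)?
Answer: -1/22509 ≈ -4.4427e-5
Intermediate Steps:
r(m, E) = m + 2*E
1/((r(-158, 105) + U) - 53128) = 1/(((-158 + 2*105) + 30567) - 53128) = 1/(((-158 + 210) + 30567) - 53128) = 1/((52 + 30567) - 53128) = 1/(30619 - 53128) = 1/(-22509) = -1/22509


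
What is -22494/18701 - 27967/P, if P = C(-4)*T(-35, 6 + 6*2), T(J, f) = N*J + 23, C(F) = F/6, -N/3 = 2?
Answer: 1558550397/8714666 ≈ 178.84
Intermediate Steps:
N = -6 (N = -3*2 = -6)
C(F) = F/6 (C(F) = F*(1/6) = F/6)
T(J, f) = 23 - 6*J (T(J, f) = -6*J + 23 = 23 - 6*J)
P = -466/3 (P = ((1/6)*(-4))*(23 - 6*(-35)) = -2*(23 + 210)/3 = -2/3*233 = -466/3 ≈ -155.33)
-22494/18701 - 27967/P = -22494/18701 - 27967/(-466/3) = -22494*1/18701 - 27967*(-3/466) = -22494/18701 + 83901/466 = 1558550397/8714666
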